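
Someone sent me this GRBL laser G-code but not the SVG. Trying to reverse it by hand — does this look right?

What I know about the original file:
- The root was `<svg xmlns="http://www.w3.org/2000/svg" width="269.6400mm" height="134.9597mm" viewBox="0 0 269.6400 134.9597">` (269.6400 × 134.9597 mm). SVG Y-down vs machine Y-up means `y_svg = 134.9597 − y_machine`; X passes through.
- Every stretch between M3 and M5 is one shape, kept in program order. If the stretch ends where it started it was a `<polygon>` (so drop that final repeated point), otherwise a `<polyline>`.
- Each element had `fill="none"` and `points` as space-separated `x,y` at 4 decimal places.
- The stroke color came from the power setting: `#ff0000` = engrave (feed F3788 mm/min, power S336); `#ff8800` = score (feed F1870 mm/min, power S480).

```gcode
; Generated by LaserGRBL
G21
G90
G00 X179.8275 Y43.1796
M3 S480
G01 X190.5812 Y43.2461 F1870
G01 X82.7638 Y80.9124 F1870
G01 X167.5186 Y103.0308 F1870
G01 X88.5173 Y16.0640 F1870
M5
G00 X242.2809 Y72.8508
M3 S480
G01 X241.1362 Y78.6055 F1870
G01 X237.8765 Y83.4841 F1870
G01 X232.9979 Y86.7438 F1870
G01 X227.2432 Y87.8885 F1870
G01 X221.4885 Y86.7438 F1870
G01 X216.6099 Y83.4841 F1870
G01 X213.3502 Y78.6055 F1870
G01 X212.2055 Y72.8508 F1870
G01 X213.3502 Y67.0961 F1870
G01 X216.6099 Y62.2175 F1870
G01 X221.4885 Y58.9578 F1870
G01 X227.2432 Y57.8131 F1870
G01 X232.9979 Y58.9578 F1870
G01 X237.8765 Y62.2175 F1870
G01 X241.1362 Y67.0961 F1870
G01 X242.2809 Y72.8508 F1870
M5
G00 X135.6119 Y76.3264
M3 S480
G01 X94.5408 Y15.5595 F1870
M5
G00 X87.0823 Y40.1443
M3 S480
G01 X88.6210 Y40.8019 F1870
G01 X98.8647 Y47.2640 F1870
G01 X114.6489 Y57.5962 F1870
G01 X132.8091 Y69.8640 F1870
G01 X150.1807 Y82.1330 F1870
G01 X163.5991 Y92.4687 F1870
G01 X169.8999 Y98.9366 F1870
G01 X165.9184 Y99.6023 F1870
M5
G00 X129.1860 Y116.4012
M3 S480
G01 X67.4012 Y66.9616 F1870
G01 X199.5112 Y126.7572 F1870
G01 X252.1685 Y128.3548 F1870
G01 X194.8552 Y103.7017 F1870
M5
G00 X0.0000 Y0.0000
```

Machine Y-up, SVG Y-down with viewBox height 134.9597, so y_svg = 134.9597 − y_machine; X carries over. Every run uses S480, so all elements get stroke `#ff8800` (score).

Run 1: The run is open, so emit a `<polyline>` with points (Y-flipped): 179.8275,91.7801 190.5812,91.7136 82.7638,54.0473 167.5186,31.9289 88.5173,118.8957.

Run 2: The run returns to its start, so emit a `<polygon>` with points (Y-flipped): 242.2809,62.1089 241.1362,56.3542 237.8765,51.4756 232.9979,48.2159 227.2432,47.0712 221.4885,48.2159 216.6099,51.4756 213.3502,56.3542 212.2055,62.1089 213.3502,67.8636 216.6099,72.7422 221.4885,76.0019 227.2432,77.1466 232.9979,76.0019 237.8765,72.7422 241.1362,67.8636.

Run 3: The run is open, so emit a `<polyline>` with points (Y-flipped): 135.6119,58.6333 94.5408,119.4002.

Run 4: The run is open, so emit a `<polyline>` with points (Y-flipped): 87.0823,94.8154 88.6210,94.1578 98.8647,87.6957 114.6489,77.3635 132.8091,65.0957 150.1807,52.8267 163.5991,42.4910 169.8999,36.0231 165.9184,35.3574.

Run 5: The run is open, so emit a `<polyline>` with points (Y-flipped): 129.1860,18.5585 67.4012,67.9981 199.5112,8.2025 252.1685,6.6049 194.8552,31.2580.

<svg xmlns="http://www.w3.org/2000/svg" width="269.6400mm" height="134.9597mm" viewBox="0 0 269.6400 134.9597">
  <polyline points="179.8275,91.7801 190.5812,91.7136 82.7638,54.0473 167.5186,31.9289 88.5173,118.8957" fill="none" stroke="#ff8800"/>
  <polygon points="242.2809,62.1089 241.1362,56.3542 237.8765,51.4756 232.9979,48.2159 227.2432,47.0712 221.4885,48.2159 216.6099,51.4756 213.3502,56.3542 212.2055,62.1089 213.3502,67.8636 216.6099,72.7422 221.4885,76.0019 227.2432,77.1466 232.9979,76.0019 237.8765,72.7422 241.1362,67.8636" fill="none" stroke="#ff8800"/>
  <polyline points="135.6119,58.6333 94.5408,119.4002" fill="none" stroke="#ff8800"/>
  <polyline points="87.0823,94.8154 88.6210,94.1578 98.8647,87.6957 114.6489,77.3635 132.8091,65.0957 150.1807,52.8267 163.5991,42.4910 169.8999,36.0231 165.9184,35.3574" fill="none" stroke="#ff8800"/>
  <polyline points="129.1860,18.5585 67.4012,67.9981 199.5112,8.2025 252.1685,6.6049 194.8552,31.2580" fill="none" stroke="#ff8800"/>
</svg>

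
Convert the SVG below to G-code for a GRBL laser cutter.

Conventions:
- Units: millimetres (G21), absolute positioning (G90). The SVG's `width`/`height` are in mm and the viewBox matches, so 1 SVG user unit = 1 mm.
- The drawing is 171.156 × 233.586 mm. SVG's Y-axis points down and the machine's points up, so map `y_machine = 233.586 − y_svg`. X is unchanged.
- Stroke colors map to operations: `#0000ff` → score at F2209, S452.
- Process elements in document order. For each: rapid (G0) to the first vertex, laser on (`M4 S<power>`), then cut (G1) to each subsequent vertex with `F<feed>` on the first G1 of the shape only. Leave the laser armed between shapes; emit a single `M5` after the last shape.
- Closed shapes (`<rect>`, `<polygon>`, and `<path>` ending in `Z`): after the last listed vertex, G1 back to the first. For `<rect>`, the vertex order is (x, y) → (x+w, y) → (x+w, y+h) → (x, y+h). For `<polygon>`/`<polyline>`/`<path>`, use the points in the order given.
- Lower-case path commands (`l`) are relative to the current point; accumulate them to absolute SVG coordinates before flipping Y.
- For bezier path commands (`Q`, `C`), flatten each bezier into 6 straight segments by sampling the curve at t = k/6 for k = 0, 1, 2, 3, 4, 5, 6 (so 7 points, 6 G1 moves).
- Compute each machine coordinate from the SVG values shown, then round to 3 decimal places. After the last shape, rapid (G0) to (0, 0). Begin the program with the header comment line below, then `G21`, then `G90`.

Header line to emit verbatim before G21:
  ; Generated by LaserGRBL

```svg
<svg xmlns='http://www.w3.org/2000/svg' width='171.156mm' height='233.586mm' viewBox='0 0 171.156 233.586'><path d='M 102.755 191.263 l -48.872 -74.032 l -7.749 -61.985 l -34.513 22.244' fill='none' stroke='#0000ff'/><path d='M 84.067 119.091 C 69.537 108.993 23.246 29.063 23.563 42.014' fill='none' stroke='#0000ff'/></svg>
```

1 u = 1 mm; y_m = 233.586 − y.

[1] `<path>` open polyline, #0000ff→score S452 F2209: (102.755,42.323) → (53.883,116.355) → (46.134,178.340) → (11.621,156.096)

[2] `<path>` cubic bezier, #0000ff→score S452 F2209: (84.067,114.495) → (74.518,124.610) → (61.853,141.844) → (48.247,161.677) → (35.879,179.589) → (26.926,191.061) → (23.563,191.572)

; Generated by LaserGRBL
G21
G90
G0 X102.755 Y42.323
M4 S452
G1 X53.883 Y116.355 F2209
G1 X46.134 Y178.340
G1 X11.621 Y156.096
G0 X84.067 Y114.495
M4 S452
G1 X74.518 Y124.610 F2209
G1 X61.853 Y141.844
G1 X48.247 Y161.677
G1 X35.879 Y179.589
G1 X26.926 Y191.061
G1 X23.563 Y191.572
M5
G0 X0.000 Y0.000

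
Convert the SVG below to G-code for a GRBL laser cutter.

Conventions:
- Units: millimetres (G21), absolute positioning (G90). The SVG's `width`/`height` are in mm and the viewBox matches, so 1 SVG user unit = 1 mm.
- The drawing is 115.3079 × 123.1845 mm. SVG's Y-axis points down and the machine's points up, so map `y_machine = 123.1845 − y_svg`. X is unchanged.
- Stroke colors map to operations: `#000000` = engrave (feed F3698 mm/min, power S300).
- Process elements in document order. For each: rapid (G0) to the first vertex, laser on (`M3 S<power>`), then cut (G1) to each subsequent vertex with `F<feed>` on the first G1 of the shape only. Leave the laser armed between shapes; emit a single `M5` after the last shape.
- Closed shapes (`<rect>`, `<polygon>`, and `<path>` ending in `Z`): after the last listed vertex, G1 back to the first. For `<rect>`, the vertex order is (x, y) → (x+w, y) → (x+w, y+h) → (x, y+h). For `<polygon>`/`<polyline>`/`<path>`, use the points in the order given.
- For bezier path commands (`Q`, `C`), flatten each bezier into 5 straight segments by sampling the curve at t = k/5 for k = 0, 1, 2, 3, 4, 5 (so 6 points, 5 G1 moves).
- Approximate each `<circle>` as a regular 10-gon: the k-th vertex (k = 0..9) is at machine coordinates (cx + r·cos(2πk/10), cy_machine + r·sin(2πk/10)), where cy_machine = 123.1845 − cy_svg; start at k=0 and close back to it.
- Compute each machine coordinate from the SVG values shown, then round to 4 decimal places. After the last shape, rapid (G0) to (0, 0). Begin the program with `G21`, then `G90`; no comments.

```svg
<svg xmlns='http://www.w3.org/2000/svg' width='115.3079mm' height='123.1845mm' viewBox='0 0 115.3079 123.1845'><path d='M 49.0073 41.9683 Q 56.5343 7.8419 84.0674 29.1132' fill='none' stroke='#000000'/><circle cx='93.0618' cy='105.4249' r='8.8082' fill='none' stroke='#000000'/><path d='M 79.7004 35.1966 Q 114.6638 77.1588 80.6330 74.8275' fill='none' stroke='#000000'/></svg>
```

G21
G90
G0 X49.0073 Y81.2162
M3 S300
G1 X52.8183 Y92.6509 F3698
G1 X58.2299 Y99.6537
G1 X65.2419 Y102.2247
G1 X73.8544 Y100.3639
G1 X84.0674 Y94.0713
G0 X101.8700 Y17.7596
M3 S300
G1 X100.1878 Y22.9369 F3698
G1 X95.7837 Y26.1367
G1 X90.3399 Y26.1367
G1 X85.9358 Y22.9369
G1 X84.2536 Y17.7596
G1 X85.9358 Y12.5823
G1 X90.3399 Y9.3825
G1 X95.7837 Y9.3825
G1 X100.1878 Y12.5823
G1 X101.8700 Y17.7596
G0 X79.7004 Y87.9879
M3 S300
G1 X90.9260 Y72.9748 F3698
G1 X96.6320 Y61.5051
G1 X96.8186 Y53.5789
G1 X91.4856 Y49.1962
G1 X80.6330 Y48.3570
M5
G0 X0.0000 Y0.0000

1 u = 1 mm; y_m = 123.1845 − y.

[1] `<path>` quadratic bezier, #000000→engrave S300 F3698: (49.0073,81.2162) → (52.8183,92.6509) → (58.2299,99.6537) → (65.2419,102.2247) → (73.8544,100.3639) → (84.0674,94.0713)

[2] `<circle>` circle, #000000→engrave S300 F3698: (101.8700,17.7596) → (100.1878,22.9369) → (95.7837,26.1367) → (90.3399,26.1367) → (85.9358,22.9369) → (84.2536,17.7596) → (85.9358,12.5823) → (90.3399,9.3825) → (95.7837,9.3825) → (100.1878,12.5823) → (101.8700,17.7596) (closed)

[3] `<path>` quadratic bezier, #000000→engrave S300 F3698: (79.7004,87.9879) → (90.9260,72.9748) → (96.6320,61.5051) → (96.8186,53.5789) → (91.4856,49.1962) → (80.6330,48.3570)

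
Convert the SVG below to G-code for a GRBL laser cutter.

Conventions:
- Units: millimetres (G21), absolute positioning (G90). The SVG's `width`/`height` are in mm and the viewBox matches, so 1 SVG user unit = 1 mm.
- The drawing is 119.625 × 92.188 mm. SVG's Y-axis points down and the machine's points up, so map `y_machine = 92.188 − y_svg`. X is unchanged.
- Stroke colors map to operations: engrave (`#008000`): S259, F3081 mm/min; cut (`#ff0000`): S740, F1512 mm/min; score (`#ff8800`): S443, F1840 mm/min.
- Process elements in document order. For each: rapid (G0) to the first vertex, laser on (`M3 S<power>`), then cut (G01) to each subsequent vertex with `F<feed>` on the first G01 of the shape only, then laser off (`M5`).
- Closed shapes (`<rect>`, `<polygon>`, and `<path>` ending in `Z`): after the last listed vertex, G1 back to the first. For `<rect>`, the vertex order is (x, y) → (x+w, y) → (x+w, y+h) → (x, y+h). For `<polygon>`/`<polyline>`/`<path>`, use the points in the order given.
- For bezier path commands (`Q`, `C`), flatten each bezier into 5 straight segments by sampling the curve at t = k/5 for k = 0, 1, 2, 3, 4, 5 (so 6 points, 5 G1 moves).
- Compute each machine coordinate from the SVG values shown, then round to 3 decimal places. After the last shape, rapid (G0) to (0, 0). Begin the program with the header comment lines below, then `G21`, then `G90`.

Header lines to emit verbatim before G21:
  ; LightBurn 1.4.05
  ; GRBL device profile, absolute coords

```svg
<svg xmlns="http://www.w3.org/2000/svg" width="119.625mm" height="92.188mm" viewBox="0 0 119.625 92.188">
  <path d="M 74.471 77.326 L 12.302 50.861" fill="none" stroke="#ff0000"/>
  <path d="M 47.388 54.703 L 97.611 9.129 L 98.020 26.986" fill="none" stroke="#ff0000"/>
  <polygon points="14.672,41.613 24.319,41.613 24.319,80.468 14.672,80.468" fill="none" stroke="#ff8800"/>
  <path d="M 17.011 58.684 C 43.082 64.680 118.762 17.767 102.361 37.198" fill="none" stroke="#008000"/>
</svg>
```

Since the viewBox matches the mm dimensions, user units are millimetres directly. The only transform is the Y-flip y_m = 92.188 − y_svg.

Shape 1 is a line segment drawn with `<path>`. Its stroke #ff0000 means cut at S740, F1512. After flipping Y the toolpath is (74.471,14.862) → (12.302,41.327).

Shape 2 is a open polyline drawn with `<path>`. Its stroke #ff0000 means cut at S740, F1512. After flipping Y the toolpath is (47.388,37.485) → (97.611,83.059) → (98.020,65.202).

Shape 3 is a rectangle drawn with `<polygon>`. Its stroke #ff8800 means score at S443, F1840. After flipping Y the toolpath is (14.672,50.575) → (24.319,50.575) → (24.319,11.720) → (14.672,11.720) → (14.672,50.575), returning to the start.

Shape 4 is a cubic bezier drawn with `<path>`. Its stroke #008000 means engrave at S259, F3081. After flipping Y the toolpath is (17.011,33.504) → (37.473,35.301) → (63.040,44.073) → (86.911,54.094) → (102.285,59.641) → (102.361,54.990).

; LightBurn 1.4.05
; GRBL device profile, absolute coords
G21
G90
G0 X74.471 Y14.862
M3 S740
G01 X12.302 Y41.327 F1512
M5
G0 X47.388 Y37.485
M3 S740
G01 X97.611 Y83.059 F1512
G01 X98.020 Y65.202
M5
G0 X14.672 Y50.575
M3 S443
G01 X24.319 Y50.575 F1840
G01 X24.319 Y11.720
G01 X14.672 Y11.720
G01 X14.672 Y50.575
M5
G0 X17.011 Y33.504
M3 S259
G01 X37.473 Y35.301 F3081
G01 X63.040 Y44.073
G01 X86.911 Y54.094
G01 X102.285 Y59.641
G01 X102.361 Y54.990
M5
G0 X0.000 Y0.000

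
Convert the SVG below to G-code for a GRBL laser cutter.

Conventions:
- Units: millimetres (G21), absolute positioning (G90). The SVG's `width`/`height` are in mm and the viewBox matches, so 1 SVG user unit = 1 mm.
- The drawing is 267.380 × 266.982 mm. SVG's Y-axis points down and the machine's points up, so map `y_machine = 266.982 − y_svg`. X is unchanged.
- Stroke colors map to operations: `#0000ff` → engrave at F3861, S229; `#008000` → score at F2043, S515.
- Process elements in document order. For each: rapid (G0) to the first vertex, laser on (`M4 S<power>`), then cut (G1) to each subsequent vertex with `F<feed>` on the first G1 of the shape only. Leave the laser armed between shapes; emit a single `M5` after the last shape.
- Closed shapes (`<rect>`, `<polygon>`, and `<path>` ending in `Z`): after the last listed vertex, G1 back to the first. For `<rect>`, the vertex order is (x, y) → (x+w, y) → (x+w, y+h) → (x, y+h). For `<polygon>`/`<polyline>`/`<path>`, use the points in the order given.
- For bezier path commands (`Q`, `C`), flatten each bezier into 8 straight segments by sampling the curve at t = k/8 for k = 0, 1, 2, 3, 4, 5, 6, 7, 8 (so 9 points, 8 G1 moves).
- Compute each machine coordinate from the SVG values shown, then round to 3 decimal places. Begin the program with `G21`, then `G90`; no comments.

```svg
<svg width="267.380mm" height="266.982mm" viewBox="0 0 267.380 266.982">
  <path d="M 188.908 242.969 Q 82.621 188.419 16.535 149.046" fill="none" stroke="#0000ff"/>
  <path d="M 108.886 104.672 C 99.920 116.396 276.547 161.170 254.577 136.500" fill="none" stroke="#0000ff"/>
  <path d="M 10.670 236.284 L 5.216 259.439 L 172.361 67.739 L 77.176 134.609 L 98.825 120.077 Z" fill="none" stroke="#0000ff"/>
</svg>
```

G21
G90
G0 X188.908 Y24.013
M4 S229
G1 X162.964 Y37.413 F3861
G1 X138.277 Y50.339
G1 X114.846 Y62.791
G1 X92.671 Y74.769
G1 X71.753 Y86.272
G1 X52.091 Y97.301
G1 X33.685 Y107.856
G1 X16.535 Y117.936
G0 X108.886 Y162.310
M4 S229
G1 X113.473 Y156.564 F3861
G1 X130.957 Y148.922
G1 X156.836 Y140.582
G1 X186.608 Y132.748
G1 X215.770 Y126.620
G1 X239.821 Y123.399
G1 X254.257 Y124.286
G1 X254.577 Y130.482
G0 X10.670 Y30.698
M4 S229
G1 X5.216 Y7.543 F3861
G1 X172.361 Y199.243
G1 X77.176 Y132.373
G1 X98.825 Y146.905
G1 X10.670 Y30.698
M5

1 u = 1 mm; y_m = 266.982 − y.

[1] `<path>` quadratic bezier, #0000ff→engrave S229 F3861: (188.908,24.013) → (162.964,37.413) → (138.277,50.339) → (114.846,62.791) → (92.671,74.769) → (71.753,86.272) → (52.091,97.301) → (33.685,107.856) → (16.535,117.936)

[2] `<path>` cubic bezier, #0000ff→engrave S229 F3861: (108.886,162.310) → (113.473,156.564) → (130.957,148.922) → (156.836,140.582) → (186.608,132.748) → (215.770,126.620) → (239.821,123.399) → (254.257,124.286) → (254.577,130.482)

[3] `<path>` closed polygon, #0000ff→engrave S229 F3861: (10.670,30.698) → (5.216,7.543) → (172.361,199.243) → (77.176,132.373) → (98.825,146.905) → (10.670,30.698) (closed)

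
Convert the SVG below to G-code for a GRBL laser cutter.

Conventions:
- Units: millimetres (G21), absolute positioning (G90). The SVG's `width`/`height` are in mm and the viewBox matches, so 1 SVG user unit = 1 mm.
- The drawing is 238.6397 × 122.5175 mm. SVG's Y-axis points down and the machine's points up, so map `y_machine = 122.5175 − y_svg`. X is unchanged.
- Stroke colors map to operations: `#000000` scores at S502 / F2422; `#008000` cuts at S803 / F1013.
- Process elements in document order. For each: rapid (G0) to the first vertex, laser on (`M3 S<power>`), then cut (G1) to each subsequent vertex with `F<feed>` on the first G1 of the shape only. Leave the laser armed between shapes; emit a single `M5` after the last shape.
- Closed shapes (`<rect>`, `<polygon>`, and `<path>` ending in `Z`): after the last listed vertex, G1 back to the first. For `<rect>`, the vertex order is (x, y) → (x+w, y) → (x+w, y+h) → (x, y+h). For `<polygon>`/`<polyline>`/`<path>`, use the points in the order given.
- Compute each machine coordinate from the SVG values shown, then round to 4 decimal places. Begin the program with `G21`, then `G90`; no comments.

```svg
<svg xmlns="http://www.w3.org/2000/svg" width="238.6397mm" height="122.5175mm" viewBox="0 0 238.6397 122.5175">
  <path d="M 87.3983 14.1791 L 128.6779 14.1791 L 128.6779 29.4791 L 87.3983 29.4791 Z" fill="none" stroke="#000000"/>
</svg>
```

G21
G90
G0 X87.3983 Y108.3384
M3 S502
G1 X128.6779 Y108.3384 F2422
G1 X128.6779 Y93.0384
G1 X87.3983 Y93.0384
G1 X87.3983 Y108.3384
M5

1 u = 1 mm; y_m = 122.5175 − y.

[1] `<path>` rectangle, #000000→score S502 F2422: (87.3983,108.3384) → (128.6779,108.3384) → (128.6779,93.0384) → (87.3983,93.0384) → (87.3983,108.3384) (closed)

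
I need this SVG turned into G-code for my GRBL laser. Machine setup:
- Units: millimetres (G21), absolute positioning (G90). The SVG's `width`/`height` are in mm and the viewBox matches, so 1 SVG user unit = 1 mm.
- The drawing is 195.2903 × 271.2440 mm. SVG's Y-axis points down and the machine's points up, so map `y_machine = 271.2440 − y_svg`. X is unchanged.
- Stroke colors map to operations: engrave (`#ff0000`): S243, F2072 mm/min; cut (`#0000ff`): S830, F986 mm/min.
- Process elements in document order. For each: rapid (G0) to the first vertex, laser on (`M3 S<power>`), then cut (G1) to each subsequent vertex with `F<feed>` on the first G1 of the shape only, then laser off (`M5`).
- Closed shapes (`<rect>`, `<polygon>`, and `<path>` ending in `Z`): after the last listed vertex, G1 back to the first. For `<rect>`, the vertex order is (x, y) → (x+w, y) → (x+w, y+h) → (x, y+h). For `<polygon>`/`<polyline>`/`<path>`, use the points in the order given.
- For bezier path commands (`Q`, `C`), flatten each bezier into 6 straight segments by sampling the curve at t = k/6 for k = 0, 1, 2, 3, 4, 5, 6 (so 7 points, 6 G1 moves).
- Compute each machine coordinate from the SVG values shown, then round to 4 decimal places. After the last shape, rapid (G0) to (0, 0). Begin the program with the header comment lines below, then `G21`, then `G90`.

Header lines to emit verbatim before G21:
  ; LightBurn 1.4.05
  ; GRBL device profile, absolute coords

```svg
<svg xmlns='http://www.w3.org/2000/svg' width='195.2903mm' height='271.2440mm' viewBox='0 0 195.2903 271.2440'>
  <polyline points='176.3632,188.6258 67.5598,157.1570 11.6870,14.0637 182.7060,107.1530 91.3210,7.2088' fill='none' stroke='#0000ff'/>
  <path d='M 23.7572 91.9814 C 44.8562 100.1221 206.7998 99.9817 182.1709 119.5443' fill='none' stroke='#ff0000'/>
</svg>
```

1 u = 1 mm; y_m = 271.2440 − y.

[1] `<polyline>` open polyline, #0000ff→cut S830 F986: (176.3632,82.6182) → (67.5598,114.0870) → (11.6870,257.1803) → (182.7060,164.0910) → (91.3210,264.0352)

[2] `<path>` cubic bezier, #ff0000→engrave S243 F2072: (23.7572,179.2626) → (44.5279,175.7528) → (79.6778,172.8458) → (120.1120,169.7644) → (156.7355,165.7311) → (180.4535,159.9686) → (182.1709,151.6997)

; LightBurn 1.4.05
; GRBL device profile, absolute coords
G21
G90
G0 X176.3632 Y82.6182
M3 S830
G1 X67.5598 Y114.0870 F986
G1 X11.6870 Y257.1803
G1 X182.7060 Y164.0910
G1 X91.3210 Y264.0352
M5
G0 X23.7572 Y179.2626
M3 S243
G1 X44.5279 Y175.7528 F2072
G1 X79.6778 Y172.8458
G1 X120.1120 Y169.7644
G1 X156.7355 Y165.7311
G1 X180.4535 Y159.9686
G1 X182.1709 Y151.6997
M5
G0 X0.0000 Y0.0000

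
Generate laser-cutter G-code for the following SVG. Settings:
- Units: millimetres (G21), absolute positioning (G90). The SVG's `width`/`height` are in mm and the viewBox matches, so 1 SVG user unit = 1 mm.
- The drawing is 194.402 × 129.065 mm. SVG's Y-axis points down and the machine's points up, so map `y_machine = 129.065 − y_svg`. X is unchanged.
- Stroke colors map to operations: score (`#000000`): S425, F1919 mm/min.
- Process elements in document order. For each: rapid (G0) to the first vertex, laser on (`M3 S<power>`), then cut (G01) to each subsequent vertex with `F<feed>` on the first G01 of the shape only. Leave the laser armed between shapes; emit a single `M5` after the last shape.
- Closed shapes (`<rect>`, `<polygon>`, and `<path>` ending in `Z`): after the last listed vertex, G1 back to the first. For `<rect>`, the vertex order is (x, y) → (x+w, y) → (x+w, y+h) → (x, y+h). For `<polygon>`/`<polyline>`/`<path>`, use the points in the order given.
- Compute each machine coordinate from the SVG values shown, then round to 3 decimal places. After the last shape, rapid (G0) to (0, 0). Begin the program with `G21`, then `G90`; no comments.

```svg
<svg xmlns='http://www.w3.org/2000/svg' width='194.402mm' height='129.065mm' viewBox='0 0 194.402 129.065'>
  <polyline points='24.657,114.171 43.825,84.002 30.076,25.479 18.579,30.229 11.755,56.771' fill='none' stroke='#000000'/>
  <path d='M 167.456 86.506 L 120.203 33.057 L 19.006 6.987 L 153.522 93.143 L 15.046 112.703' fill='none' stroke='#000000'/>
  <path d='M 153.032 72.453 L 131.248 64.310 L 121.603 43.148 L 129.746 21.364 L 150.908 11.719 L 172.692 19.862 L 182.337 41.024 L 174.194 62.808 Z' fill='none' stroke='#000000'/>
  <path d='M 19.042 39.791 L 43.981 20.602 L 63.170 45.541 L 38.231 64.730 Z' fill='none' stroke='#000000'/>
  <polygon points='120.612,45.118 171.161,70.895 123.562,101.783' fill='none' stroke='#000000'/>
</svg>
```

1 u = 1 mm; y_m = 129.065 − y.

[1] `<polyline>` open polyline, #000000→score S425 F1919: (24.657,14.894) → (43.825,45.063) → (30.076,103.586) → (18.579,98.836) → (11.755,72.294)

[2] `<path>` open polyline, #000000→score S425 F1919: (167.456,42.559) → (120.203,96.008) → (19.006,122.078) → (153.522,35.922) → (15.046,16.362)

[3] `<path>` regular polygon, #000000→score S425 F1919: (153.032,56.612) → (131.248,64.755) → (121.603,85.917) → (129.746,107.701) → (150.908,117.346) → (172.692,109.203) → (182.337,88.041) → (174.194,66.257) → (153.032,56.612) (closed)

[4] `<path>` regular polygon, #000000→score S425 F1919: (19.042,89.274) → (43.981,108.463) → (63.170,83.524) → (38.231,64.335) → (19.042,89.274) (closed)

[5] `<polygon>` regular polygon, #000000→score S425 F1919: (120.612,83.947) → (171.161,58.170) → (123.562,27.282) → (120.612,83.947) (closed)

G21
G90
G0 X24.657 Y14.894
M3 S425
G01 X43.825 Y45.063 F1919
G01 X30.076 Y103.586
G01 X18.579 Y98.836
G01 X11.755 Y72.294
G0 X167.456 Y42.559
M3 S425
G01 X120.203 Y96.008 F1919
G01 X19.006 Y122.078
G01 X153.522 Y35.922
G01 X15.046 Y16.362
G0 X153.032 Y56.612
M3 S425
G01 X131.248 Y64.755 F1919
G01 X121.603 Y85.917
G01 X129.746 Y107.701
G01 X150.908 Y117.346
G01 X172.692 Y109.203
G01 X182.337 Y88.041
G01 X174.194 Y66.257
G01 X153.032 Y56.612
G0 X19.042 Y89.274
M3 S425
G01 X43.981 Y108.463 F1919
G01 X63.170 Y83.524
G01 X38.231 Y64.335
G01 X19.042 Y89.274
G0 X120.612 Y83.947
M3 S425
G01 X171.161 Y58.170 F1919
G01 X123.562 Y27.282
G01 X120.612 Y83.947
M5
G0 X0.000 Y0.000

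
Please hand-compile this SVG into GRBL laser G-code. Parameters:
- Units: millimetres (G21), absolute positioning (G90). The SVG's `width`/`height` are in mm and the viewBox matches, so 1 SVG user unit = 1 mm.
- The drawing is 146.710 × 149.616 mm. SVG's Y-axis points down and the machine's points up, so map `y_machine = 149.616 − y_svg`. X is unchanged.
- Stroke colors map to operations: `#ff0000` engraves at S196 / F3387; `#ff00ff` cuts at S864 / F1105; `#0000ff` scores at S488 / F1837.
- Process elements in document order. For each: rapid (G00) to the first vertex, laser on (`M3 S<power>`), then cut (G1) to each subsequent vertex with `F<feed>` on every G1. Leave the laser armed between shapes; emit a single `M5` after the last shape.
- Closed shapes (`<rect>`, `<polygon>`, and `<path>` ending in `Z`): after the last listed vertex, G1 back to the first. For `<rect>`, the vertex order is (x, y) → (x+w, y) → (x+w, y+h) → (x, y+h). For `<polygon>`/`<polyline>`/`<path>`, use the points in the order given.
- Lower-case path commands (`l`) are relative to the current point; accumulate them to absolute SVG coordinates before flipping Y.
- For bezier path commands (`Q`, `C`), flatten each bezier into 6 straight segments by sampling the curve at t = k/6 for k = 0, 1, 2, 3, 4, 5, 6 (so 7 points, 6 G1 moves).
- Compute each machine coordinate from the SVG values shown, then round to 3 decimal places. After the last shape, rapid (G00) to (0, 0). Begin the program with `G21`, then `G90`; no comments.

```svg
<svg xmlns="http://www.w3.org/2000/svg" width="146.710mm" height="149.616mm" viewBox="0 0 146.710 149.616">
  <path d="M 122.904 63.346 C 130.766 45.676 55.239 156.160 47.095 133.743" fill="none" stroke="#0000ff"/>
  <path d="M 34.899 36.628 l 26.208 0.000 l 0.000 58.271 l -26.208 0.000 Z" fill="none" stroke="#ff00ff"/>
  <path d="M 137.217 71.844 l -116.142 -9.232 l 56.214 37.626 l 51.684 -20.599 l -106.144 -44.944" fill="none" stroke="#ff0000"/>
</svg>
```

G21
G90
G00 X122.904 Y86.270
M3 S488
G1 X120.584 Y85.634 F1837
G1 X108.554 Y70.891 F1837
G1 X91.002 Y49.291 F1837
G1 X72.116 Y28.088 F1837
G1 X56.084 Y14.531 F1837
G1 X47.095 Y15.873 F1837
G00 X34.899 Y112.988
M3 S864
G1 X61.107 Y112.988 F1105
G1 X61.107 Y54.717 F1105
G1 X34.899 Y54.717 F1105
G1 X34.899 Y112.988 F1105
G00 X137.217 Y77.772
M3 S196
G1 X21.075 Y87.004 F3387
G1 X77.289 Y49.378 F3387
G1 X128.973 Y69.977 F3387
G1 X22.829 Y114.921 F3387
M5
G00 X0.000 Y0.000

viewBox `0 0 146.710 149.616` with mm width/height → 1 unit = 1 mm. Flip: y_m = 149.616 − y_svg.

**Shape 1** — `<path>` cubic bezier, stroke `#0000ff` → score (S488, F1837). Control points (SVG): P0=(122.904,63.346), P1=(130.766,45.676), P2=(55.239,156.160), P3=(47.095,133.743); sampled at t=k/6. Machine vertices: (122.904,86.270) → (120.584,85.634) → (108.554,70.891) → (91.002,49.291) → (72.116,28.088) → (56.084,14.531) → (47.095,15.873). Open path.

**Shape 2** — `<path>` rectangle, stroke `#ff00ff` → cut (S864, F1105). Machine vertices: (34.899,112.988) → (61.107,112.988) → (61.107,54.717) → (34.899,54.717) → (34.899,112.988). Closed: final G1 returns to the first vertex.

**Shape 3** — `<path>` open polyline, stroke `#ff0000` → engrave (S196, F3387). Machine vertices: (137.217,77.772) → (21.075,87.004) → (77.289,49.378) → (128.973,69.977) → (22.829,114.921). Open path.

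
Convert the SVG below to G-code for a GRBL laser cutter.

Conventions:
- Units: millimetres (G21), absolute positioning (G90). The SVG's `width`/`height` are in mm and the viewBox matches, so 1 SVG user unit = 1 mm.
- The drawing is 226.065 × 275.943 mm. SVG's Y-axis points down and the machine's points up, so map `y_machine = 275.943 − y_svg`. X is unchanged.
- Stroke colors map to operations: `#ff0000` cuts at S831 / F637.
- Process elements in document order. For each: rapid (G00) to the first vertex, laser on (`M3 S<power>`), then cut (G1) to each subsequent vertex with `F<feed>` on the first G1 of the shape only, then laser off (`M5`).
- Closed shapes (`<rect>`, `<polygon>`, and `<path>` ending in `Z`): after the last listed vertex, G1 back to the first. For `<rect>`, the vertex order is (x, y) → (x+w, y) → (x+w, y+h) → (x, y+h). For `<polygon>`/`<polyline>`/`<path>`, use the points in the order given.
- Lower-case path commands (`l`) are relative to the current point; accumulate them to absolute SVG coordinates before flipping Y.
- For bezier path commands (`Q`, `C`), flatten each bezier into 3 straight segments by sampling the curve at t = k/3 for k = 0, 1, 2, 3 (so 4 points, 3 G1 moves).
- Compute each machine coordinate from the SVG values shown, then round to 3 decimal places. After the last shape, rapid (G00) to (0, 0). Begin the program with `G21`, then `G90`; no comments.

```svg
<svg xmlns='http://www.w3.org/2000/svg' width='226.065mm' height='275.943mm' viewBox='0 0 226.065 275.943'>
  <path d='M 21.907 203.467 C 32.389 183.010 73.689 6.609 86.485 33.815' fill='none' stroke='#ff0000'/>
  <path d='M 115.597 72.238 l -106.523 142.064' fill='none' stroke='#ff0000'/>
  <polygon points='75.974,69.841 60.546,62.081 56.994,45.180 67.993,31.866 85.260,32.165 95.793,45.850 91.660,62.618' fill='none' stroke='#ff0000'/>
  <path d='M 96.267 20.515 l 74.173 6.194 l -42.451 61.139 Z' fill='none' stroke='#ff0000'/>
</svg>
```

G21
G90
G00 X21.907 Y72.476
M3 S831
G1 X40.465 Y131.598 F637
G1 X66.385 Y214.782
G1 X86.485 Y242.128
M5
G00 X115.597 Y203.705
M3 S831
G1 X9.074 Y61.641 F637
M5
G00 X75.974 Y206.102
M3 S831
G1 X60.546 Y213.862 F637
G1 X56.994 Y230.763
G1 X67.993 Y244.077
G1 X85.260 Y243.778
G1 X95.793 Y230.093
G1 X91.660 Y213.325
G1 X75.974 Y206.102
M5
G00 X96.267 Y255.428
M3 S831
G1 X170.440 Y249.234 F637
G1 X127.989 Y188.095
G1 X96.267 Y255.428
M5
G00 X0.000 Y0.000

1 u = 1 mm; y_m = 275.943 − y.

[1] `<path>` cubic bezier, #ff0000→cut S831 F637: (21.907,72.476) → (40.465,131.598) → (66.385,214.782) → (86.485,242.128)

[2] `<path>` line segment, #ff0000→cut S831 F637: (115.597,203.705) → (9.074,61.641)

[3] `<polygon>` regular polygon, #ff0000→cut S831 F637: (75.974,206.102) → (60.546,213.862) → (56.994,230.763) → (67.993,244.077) → (85.260,243.778) → (95.793,230.093) → (91.660,213.325) → (75.974,206.102) (closed)

[4] `<path>` regular polygon, #ff0000→cut S831 F637: (96.267,255.428) → (170.440,249.234) → (127.989,188.095) → (96.267,255.428) (closed)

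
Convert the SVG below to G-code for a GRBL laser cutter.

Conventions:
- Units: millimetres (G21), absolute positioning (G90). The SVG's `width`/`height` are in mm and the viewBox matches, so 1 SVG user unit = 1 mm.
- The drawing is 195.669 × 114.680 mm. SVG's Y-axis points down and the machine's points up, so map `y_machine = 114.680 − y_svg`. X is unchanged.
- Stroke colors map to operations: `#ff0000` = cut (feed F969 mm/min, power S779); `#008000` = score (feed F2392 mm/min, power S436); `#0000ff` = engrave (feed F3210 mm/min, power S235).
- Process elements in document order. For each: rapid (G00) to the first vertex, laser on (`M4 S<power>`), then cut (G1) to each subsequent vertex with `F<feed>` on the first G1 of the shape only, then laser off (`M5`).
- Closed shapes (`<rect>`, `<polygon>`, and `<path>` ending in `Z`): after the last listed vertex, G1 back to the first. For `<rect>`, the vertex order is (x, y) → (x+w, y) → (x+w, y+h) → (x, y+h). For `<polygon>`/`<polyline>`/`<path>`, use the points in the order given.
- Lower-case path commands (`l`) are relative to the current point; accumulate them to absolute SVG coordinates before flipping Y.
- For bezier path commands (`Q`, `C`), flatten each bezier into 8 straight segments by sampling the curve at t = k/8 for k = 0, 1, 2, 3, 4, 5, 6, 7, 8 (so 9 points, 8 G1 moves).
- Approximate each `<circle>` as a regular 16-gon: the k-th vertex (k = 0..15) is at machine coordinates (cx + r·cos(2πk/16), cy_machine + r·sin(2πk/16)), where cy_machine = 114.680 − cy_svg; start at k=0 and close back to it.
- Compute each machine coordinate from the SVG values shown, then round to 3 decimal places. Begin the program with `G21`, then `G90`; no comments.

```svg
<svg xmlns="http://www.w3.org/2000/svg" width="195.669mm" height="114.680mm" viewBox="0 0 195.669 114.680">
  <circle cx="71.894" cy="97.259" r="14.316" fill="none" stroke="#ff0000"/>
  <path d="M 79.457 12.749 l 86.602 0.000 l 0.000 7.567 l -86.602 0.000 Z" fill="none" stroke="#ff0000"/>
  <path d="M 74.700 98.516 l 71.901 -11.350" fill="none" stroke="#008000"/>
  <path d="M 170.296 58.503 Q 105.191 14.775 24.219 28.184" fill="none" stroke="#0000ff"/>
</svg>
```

viewBox `0 0 195.669 114.680` with mm width/height → 1 unit = 1 mm. Flip: y_m = 114.680 − y_svg.

**Shape 1** — `<circle>` circle, stroke `#ff0000` → cut (S779, F969). Machine vertices: (86.210,17.421) → (85.120,22.899) → (82.017,27.544) → (77.372,30.647) → (71.894,31.737) → (66.416,30.647) → (61.771,27.544) → (58.668,22.899) → (57.578,17.421) → (58.668,11.943) → (61.771,7.298) → (66.416,4.195) → (71.894,3.105) → (77.372,4.195) → (82.017,7.298) → (85.120,11.943) → (86.210,17.421). Closed: final G1 returns to the first vertex.

**Shape 2** — `<path>` rectangle, stroke `#ff0000` → cut (S779, F969). Machine vertices: (79.457,101.931) → (166.059,101.931) → (166.059,94.364) → (79.457,94.364) → (79.457,101.931). Closed: final G1 returns to the first vertex.

**Shape 3** — `<path>` line segment, stroke `#008000` → score (S436, F2392). Machine vertices: (74.700,16.164) → (146.601,27.514). Open path.

**Shape 4** — `<path>` quadratic bezier, stroke `#0000ff` → engrave (S235, F3210). Control points (SVG): P0=(170.296,58.503), P1=(105.191,14.775), P2=(24.219,28.184); sampled at t=k/8. Machine vertices: (170.296,56.177) → (153.772,66.216) → (136.752,74.470) → (119.236,80.938) → (101.224,85.621) → (82.717,88.518) → (63.713,89.629) → (44.214,88.955) → (24.219,86.496). Open path.

G21
G90
G00 X86.210 Y17.421
M4 S779
G1 X85.120 Y22.899 F969
G1 X82.017 Y27.544
G1 X77.372 Y30.647
G1 X71.894 Y31.737
G1 X66.416 Y30.647
G1 X61.771 Y27.544
G1 X58.668 Y22.899
G1 X57.578 Y17.421
G1 X58.668 Y11.943
G1 X61.771 Y7.298
G1 X66.416 Y4.195
G1 X71.894 Y3.105
G1 X77.372 Y4.195
G1 X82.017 Y7.298
G1 X85.120 Y11.943
G1 X86.210 Y17.421
M5
G00 X79.457 Y101.931
M4 S779
G1 X166.059 Y101.931 F969
G1 X166.059 Y94.364
G1 X79.457 Y94.364
G1 X79.457 Y101.931
M5
G00 X74.700 Y16.164
M4 S436
G1 X146.601 Y27.514 F2392
M5
G00 X170.296 Y56.177
M4 S235
G1 X153.772 Y66.216 F3210
G1 X136.752 Y74.470
G1 X119.236 Y80.938
G1 X101.224 Y85.621
G1 X82.717 Y88.518
G1 X63.713 Y89.629
G1 X44.214 Y88.955
G1 X24.219 Y86.496
M5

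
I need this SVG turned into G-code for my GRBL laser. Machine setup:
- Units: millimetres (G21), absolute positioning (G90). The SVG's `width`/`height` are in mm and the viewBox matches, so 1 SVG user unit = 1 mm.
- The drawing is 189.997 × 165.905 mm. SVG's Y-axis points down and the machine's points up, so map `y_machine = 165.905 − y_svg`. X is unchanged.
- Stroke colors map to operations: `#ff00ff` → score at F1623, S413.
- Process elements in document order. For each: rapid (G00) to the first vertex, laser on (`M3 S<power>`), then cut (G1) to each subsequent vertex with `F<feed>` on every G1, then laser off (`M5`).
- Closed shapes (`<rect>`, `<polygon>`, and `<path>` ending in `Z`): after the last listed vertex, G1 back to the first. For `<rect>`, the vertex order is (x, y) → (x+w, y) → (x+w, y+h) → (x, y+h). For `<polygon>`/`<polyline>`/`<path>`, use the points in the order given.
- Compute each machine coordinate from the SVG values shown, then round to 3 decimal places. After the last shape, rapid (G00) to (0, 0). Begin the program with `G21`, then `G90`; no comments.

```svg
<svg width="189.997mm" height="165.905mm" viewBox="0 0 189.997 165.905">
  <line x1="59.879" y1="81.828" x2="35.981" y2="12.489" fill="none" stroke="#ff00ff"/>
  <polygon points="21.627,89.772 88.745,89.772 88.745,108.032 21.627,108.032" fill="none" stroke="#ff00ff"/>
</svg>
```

G21
G90
G00 X59.879 Y84.077
M3 S413
G1 X35.981 Y153.416 F1623
M5
G00 X21.627 Y76.133
M3 S413
G1 X88.745 Y76.133 F1623
G1 X88.745 Y57.873 F1623
G1 X21.627 Y57.873 F1623
G1 X21.627 Y76.133 F1623
M5
G00 X0.000 Y0.000

Since the viewBox matches the mm dimensions, user units are millimetres directly. The only transform is the Y-flip y_m = 165.905 − y_svg.

Shape 1 is a line segment drawn with `<line>`. Its stroke #ff00ff means score at S413, F1623. After flipping Y the toolpath is (59.879,84.077) → (35.981,153.416).

Shape 2 is a rectangle drawn with `<polygon>`. Its stroke #ff00ff means score at S413, F1623. After flipping Y the toolpath is (21.627,76.133) → (88.745,76.133) → (88.745,57.873) → (21.627,57.873) → (21.627,76.133), returning to the start.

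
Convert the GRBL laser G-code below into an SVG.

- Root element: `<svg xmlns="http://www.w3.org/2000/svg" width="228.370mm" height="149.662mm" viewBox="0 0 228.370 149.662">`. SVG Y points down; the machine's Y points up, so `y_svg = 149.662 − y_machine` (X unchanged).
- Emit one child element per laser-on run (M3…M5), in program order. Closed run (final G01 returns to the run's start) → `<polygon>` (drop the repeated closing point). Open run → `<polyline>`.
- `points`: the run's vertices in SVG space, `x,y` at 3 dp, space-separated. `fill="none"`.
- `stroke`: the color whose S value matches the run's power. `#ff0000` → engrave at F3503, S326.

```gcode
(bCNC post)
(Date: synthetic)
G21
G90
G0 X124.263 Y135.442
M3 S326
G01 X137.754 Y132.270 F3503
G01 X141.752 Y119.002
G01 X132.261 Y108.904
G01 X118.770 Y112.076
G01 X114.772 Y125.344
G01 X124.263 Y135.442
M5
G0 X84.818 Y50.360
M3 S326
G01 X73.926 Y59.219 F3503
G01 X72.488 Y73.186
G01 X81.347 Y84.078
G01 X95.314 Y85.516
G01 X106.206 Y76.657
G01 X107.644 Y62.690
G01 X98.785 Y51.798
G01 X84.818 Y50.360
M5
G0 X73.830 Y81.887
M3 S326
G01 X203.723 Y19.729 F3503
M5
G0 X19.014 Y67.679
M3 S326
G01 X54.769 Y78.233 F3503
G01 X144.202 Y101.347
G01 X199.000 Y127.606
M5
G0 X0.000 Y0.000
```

Each laser-on run becomes one SVG element. Flip Y back into SVG space with y_svg = 149.662 − y_machine. Every run uses S326, so all elements get stroke `#ff0000` (engrave).

Run 1: The run returns to its start, so emit a `<polygon>` with points (Y-flipped): 124.263,14.220 137.754,17.392 141.752,30.660 132.261,40.758 118.770,37.586 114.772,24.318.

Run 2: The run returns to its start, so emit a `<polygon>` with points (Y-flipped): 84.818,99.302 73.926,90.443 72.488,76.476 81.347,65.584 95.314,64.146 106.206,73.005 107.644,86.972 98.785,97.864.

Run 3: The run is open, so emit a `<polyline>` with points (Y-flipped): 73.830,67.775 203.723,129.933.

Run 4: The run is open, so emit a `<polyline>` with points (Y-flipped): 19.014,81.983 54.769,71.429 144.202,48.315 199.000,22.056.

<svg xmlns="http://www.w3.org/2000/svg" width="228.370mm" height="149.662mm" viewBox="0 0 228.370 149.662">
  <polygon points="124.263,14.220 137.754,17.392 141.752,30.660 132.261,40.758 118.770,37.586 114.772,24.318" fill="none" stroke="#ff0000"/>
  <polygon points="84.818,99.302 73.926,90.443 72.488,76.476 81.347,65.584 95.314,64.146 106.206,73.005 107.644,86.972 98.785,97.864" fill="none" stroke="#ff0000"/>
  <polyline points="73.830,67.775 203.723,129.933" fill="none" stroke="#ff0000"/>
  <polyline points="19.014,81.983 54.769,71.429 144.202,48.315 199.000,22.056" fill="none" stroke="#ff0000"/>
</svg>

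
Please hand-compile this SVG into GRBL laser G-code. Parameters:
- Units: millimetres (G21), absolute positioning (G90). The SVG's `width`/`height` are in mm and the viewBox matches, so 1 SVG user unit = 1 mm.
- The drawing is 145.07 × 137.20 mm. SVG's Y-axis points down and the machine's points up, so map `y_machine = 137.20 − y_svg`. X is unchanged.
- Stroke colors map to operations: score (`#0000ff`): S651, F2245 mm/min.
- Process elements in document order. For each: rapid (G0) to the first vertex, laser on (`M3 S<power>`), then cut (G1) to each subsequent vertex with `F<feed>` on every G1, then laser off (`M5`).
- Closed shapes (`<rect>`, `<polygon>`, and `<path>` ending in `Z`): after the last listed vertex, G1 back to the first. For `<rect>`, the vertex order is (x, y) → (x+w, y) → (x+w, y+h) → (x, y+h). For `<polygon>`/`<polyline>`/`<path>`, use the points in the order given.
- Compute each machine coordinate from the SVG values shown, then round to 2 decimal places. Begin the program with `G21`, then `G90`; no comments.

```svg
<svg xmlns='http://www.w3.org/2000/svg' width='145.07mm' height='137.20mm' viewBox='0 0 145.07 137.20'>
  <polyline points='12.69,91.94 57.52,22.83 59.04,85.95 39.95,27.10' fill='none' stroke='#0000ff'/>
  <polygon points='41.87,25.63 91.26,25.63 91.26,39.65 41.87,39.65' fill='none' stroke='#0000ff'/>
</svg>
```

G21
G90
G0 X12.69 Y45.26
M3 S651
G1 X57.52 Y114.37 F2245
G1 X59.04 Y51.25 F2245
G1 X39.95 Y110.10 F2245
M5
G0 X41.87 Y111.57
M3 S651
G1 X91.26 Y111.57 F2245
G1 X91.26 Y97.55 F2245
G1 X41.87 Y97.55 F2245
G1 X41.87 Y111.57 F2245
M5

viewBox `0 0 145.07 137.20` with mm width/height → 1 unit = 1 mm. Flip: y_m = 137.20 − y_svg.

**Shape 1** — `<polyline>` open polyline, stroke `#0000ff` → score (S651, F2245). Machine vertices: (12.69,45.26) → (57.52,114.37) → (59.04,51.25) → (39.95,110.10). Open path.

**Shape 2** — `<polygon>` rectangle, stroke `#0000ff` → score (S651, F2245). Machine vertices: (41.87,111.57) → (91.26,111.57) → (91.26,97.55) → (41.87,97.55) → (41.87,111.57). Closed: final G1 returns to the first vertex.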